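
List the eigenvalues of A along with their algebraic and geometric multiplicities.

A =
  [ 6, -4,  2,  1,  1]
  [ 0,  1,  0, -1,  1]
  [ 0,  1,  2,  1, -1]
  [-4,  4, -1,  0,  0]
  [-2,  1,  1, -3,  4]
λ = 2: alg = 2, geom = 1; λ = 3: alg = 3, geom = 1

Step 1 — factor the characteristic polynomial to read off the algebraic multiplicities:
  χ_A(x) = (x - 3)^3*(x - 2)^2

Step 2 — compute geometric multiplicities via the rank-nullity identity g(λ) = n − rank(A − λI):
  rank(A − (2)·I) = 4, so dim ker(A − (2)·I) = n − 4 = 1
  rank(A − (3)·I) = 4, so dim ker(A − (3)·I) = n − 4 = 1

Summary:
  λ = 2: algebraic multiplicity = 2, geometric multiplicity = 1
  λ = 3: algebraic multiplicity = 3, geometric multiplicity = 1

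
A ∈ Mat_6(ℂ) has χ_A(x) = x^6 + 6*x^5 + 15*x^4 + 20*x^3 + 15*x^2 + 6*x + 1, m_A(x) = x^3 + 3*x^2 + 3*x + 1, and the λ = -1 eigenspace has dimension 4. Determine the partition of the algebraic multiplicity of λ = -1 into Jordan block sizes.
Block sizes for λ = -1: [3, 1, 1, 1]

Step 1 — from the characteristic polynomial, algebraic multiplicity of λ = -1 is 6. From dim ker(A − (-1)·I) = 4, there are exactly 4 Jordan blocks for λ = -1.
Step 2 — from the minimal polynomial, the factor (x + 1)^3 tells us the largest block for λ = -1 has size 3.
Step 3 — with total size 6, 4 blocks, and largest block 3, the block sizes (in nonincreasing order) are [3, 1, 1, 1].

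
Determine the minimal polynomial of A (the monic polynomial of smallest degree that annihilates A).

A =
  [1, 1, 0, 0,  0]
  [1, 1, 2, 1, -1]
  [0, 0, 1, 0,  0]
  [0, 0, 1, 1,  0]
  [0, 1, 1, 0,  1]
x^3 - 3*x^2 + 3*x - 1

The characteristic polynomial is χ_A(x) = (x - 1)^5, so the eigenvalues are known. The minimal polynomial is
  m_A(x) = Π_λ (x − λ)^{k_λ}
where k_λ is the size of the *largest* Jordan block for λ (equivalently, the smallest k with (A − λI)^k v = 0 for every generalised eigenvector v of λ).

  λ = 1: largest Jordan block has size 3, contributing (x − 1)^3

So m_A(x) = (x - 1)^3 = x^3 - 3*x^2 + 3*x - 1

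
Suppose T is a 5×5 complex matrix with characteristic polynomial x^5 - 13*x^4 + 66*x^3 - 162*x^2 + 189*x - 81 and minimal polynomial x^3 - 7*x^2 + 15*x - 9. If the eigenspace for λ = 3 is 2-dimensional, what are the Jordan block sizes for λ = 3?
Block sizes for λ = 3: [2, 2]

Step 1 — from the characteristic polynomial, algebraic multiplicity of λ = 3 is 4. From dim ker(T − (3)·I) = 2, there are exactly 2 Jordan blocks for λ = 3.
Step 2 — from the minimal polynomial, the factor (x − 3)^2 tells us the largest block for λ = 3 has size 2.
Step 3 — with total size 4, 2 blocks, and largest block 2, the block sizes (in nonincreasing order) are [2, 2].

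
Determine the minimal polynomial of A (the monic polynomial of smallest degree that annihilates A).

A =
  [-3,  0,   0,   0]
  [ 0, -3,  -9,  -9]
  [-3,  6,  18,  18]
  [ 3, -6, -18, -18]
x^2 + 3*x

The characteristic polynomial is χ_A(x) = x^2*(x + 3)^2, so the eigenvalues are known. The minimal polynomial is
  m_A(x) = Π_λ (x − λ)^{k_λ}
where k_λ is the size of the *largest* Jordan block for λ (equivalently, the smallest k with (A − λI)^k v = 0 for every generalised eigenvector v of λ).

  λ = -3: largest Jordan block has size 1, contributing (x + 3)
  λ = 0: largest Jordan block has size 1, contributing (x − 0)

So m_A(x) = x*(x + 3) = x^2 + 3*x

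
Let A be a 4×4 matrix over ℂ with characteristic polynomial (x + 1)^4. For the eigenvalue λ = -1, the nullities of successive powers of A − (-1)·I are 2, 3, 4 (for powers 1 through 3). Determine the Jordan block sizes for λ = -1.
Block sizes for λ = -1: [3, 1]

From the dimensions of kernels of powers, the number of Jordan blocks of size at least j is d_j − d_{j−1} where d_j = dim ker(N^j) (with d_0 = 0). Computing the differences gives [2, 1, 1].
The number of blocks of size exactly k is (#blocks of size ≥ k) − (#blocks of size ≥ k + 1), so the partition is: 1 block(s) of size 1, 1 block(s) of size 3.
In nonincreasing order the block sizes are [3, 1].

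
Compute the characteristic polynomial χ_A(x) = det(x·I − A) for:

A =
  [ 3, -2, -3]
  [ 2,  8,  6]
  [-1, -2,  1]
x^3 - 12*x^2 + 48*x - 64

Expanding det(x·I − A) (e.g. by cofactor expansion or by noting that A is similar to its Jordan form J, which has the same characteristic polynomial as A) gives
  χ_A(x) = x^3 - 12*x^2 + 48*x - 64
which factors as (x - 4)^3. The eigenvalues (with algebraic multiplicities) are λ = 4 with multiplicity 3.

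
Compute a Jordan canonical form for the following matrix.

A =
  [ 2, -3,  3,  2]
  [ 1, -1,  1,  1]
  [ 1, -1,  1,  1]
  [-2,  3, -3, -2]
J_2(0) ⊕ J_2(0)

The characteristic polynomial is
  det(x·I − A) = x^4

Eigenvalues and multiplicities (the geometric multiplicity of λ is n − rank(A − λI), which equals the number of Jordan blocks for λ):
  λ = 0: algebraic multiplicity = 4, geometric multiplicity = 2

Determining the block sizes for each eigenvalue:
  λ = 0: with am = 4 and gm = 2, the partition is not yet determined (e.g. several partitions of 4 into 2 parts exist). Let N = A − (0)·I. Computing rank(N^1) = 2, rank(N^2) = 0; the number of blocks of size ≥ j is rank(N^{j−1}) − rank(N^j), giving [2, 2]. So we have 2 block(s) of size 2 → block sizes [2, 2]

Assembling the blocks gives a Jordan form
J =
  [0, 1, 0, 0]
  [0, 0, 0, 0]
  [0, 0, 0, 1]
  [0, 0, 0, 0]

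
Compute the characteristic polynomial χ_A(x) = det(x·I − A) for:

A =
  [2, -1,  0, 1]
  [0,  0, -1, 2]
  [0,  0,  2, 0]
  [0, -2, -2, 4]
x^4 - 8*x^3 + 24*x^2 - 32*x + 16

Expanding det(x·I − A) (e.g. by cofactor expansion or by noting that A is similar to its Jordan form J, which has the same characteristic polynomial as A) gives
  χ_A(x) = x^4 - 8*x^3 + 24*x^2 - 32*x + 16
which factors as (x - 2)^4. The eigenvalues (with algebraic multiplicities) are λ = 2 with multiplicity 4.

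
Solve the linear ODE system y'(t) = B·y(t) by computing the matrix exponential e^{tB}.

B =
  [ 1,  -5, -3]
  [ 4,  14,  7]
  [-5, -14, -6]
e^{tB} =
  [-t^2*exp(3*t)/2 - 2*t*exp(3*t) + exp(3*t), -3*t^2*exp(3*t)/2 - 5*t*exp(3*t), -t^2*exp(3*t) - 3*t*exp(3*t)]
  [t^2*exp(3*t)/2 + 4*t*exp(3*t), 3*t^2*exp(3*t)/2 + 11*t*exp(3*t) + exp(3*t), t^2*exp(3*t) + 7*t*exp(3*t)]
  [-t^2*exp(3*t)/2 - 5*t*exp(3*t), -3*t^2*exp(3*t)/2 - 14*t*exp(3*t), -t^2*exp(3*t) - 9*t*exp(3*t) + exp(3*t)]

Strategy: write B = P · J · P⁻¹ where J is a Jordan canonical form, so e^{tB} = P · e^{tJ} · P⁻¹, and e^{tJ} can be computed block-by-block.

B has Jordan form
J =
  [3, 1, 0]
  [0, 3, 1]
  [0, 0, 3]
(up to reordering of blocks).

Per-block formulas:
  For a 3×3 Jordan block J_3(3): exp(t · J_3(3)) = e^(3t)·(I + t·N + (t^2/2)·N^2), where N is the 3×3 nilpotent shift.

After assembling e^{tJ} and conjugating by P, we get:

e^{tB} =
  [-t^2*exp(3*t)/2 - 2*t*exp(3*t) + exp(3*t), -3*t^2*exp(3*t)/2 - 5*t*exp(3*t), -t^2*exp(3*t) - 3*t*exp(3*t)]
  [t^2*exp(3*t)/2 + 4*t*exp(3*t), 3*t^2*exp(3*t)/2 + 11*t*exp(3*t) + exp(3*t), t^2*exp(3*t) + 7*t*exp(3*t)]
  [-t^2*exp(3*t)/2 - 5*t*exp(3*t), -3*t^2*exp(3*t)/2 - 14*t*exp(3*t), -t^2*exp(3*t) - 9*t*exp(3*t) + exp(3*t)]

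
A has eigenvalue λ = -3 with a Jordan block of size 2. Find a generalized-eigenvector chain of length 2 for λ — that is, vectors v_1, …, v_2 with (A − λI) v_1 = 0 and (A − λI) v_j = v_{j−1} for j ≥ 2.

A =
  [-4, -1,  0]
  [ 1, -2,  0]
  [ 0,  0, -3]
A Jordan chain for λ = -3 of length 2:
v_1 = (-1, 1, 0)ᵀ
v_2 = (1, 0, 0)ᵀ

Let N = A − (-3)·I. We want v_2 with N^2 v_2 = 0 but N^1 v_2 ≠ 0; then v_{j-1} := N · v_j for j = 2, …, 2.

Pick v_2 = (1, 0, 0)ᵀ.
Then v_1 = N · v_2 = (-1, 1, 0)ᵀ.

Sanity check: (A − (-3)·I) v_1 = (0, 0, 0)ᵀ = 0. ✓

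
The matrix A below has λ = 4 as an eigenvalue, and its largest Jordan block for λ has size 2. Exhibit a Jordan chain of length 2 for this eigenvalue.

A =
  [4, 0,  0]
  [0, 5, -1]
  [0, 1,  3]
A Jordan chain for λ = 4 of length 2:
v_1 = (0, 1, 1)ᵀ
v_2 = (0, 1, 0)ᵀ

Let N = A − (4)·I. We want v_2 with N^2 v_2 = 0 but N^1 v_2 ≠ 0; then v_{j-1} := N · v_j for j = 2, …, 2.

Pick v_2 = (0, 1, 0)ᵀ.
Then v_1 = N · v_2 = (0, 1, 1)ᵀ.

Sanity check: (A − (4)·I) v_1 = (0, 0, 0)ᵀ = 0. ✓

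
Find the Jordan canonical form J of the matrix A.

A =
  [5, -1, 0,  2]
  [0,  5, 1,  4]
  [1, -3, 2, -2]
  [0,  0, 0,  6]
J_3(4) ⊕ J_1(6)

The characteristic polynomial is
  det(x·I − A) = x^4 - 18*x^3 + 120*x^2 - 352*x + 384 = (x - 6)*(x - 4)^3

Eigenvalues and multiplicities (the geometric multiplicity of λ is n − rank(A − λI), which equals the number of Jordan blocks for λ):
  λ = 4: algebraic multiplicity = 3, geometric multiplicity = 1
  λ = 6: algebraic multiplicity = 1, geometric multiplicity = 1

Determining the block sizes for each eigenvalue:
  λ = 4: one block (gm = 1), so the single block has size am = 3 → block sizes [3]
  λ = 6: one block (gm = 1), so the single block has size am = 1 → block sizes [1]

Assembling the blocks gives a Jordan form
J =
  [4, 1, 0, 0]
  [0, 4, 1, 0]
  [0, 0, 4, 0]
  [0, 0, 0, 6]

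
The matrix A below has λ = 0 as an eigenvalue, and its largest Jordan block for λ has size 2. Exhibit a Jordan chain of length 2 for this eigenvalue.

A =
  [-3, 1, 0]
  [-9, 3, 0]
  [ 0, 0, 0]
A Jordan chain for λ = 0 of length 2:
v_1 = (-3, -9, 0)ᵀ
v_2 = (1, 0, 0)ᵀ

Let N = A − (0)·I. We want v_2 with N^2 v_2 = 0 but N^1 v_2 ≠ 0; then v_{j-1} := N · v_j for j = 2, …, 2.

Pick v_2 = (1, 0, 0)ᵀ.
Then v_1 = N · v_2 = (-3, -9, 0)ᵀ.

Sanity check: (A − (0)·I) v_1 = (0, 0, 0)ᵀ = 0. ✓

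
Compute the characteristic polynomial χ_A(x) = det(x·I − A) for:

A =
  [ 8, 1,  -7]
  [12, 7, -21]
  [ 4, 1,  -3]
x^3 - 12*x^2 + 48*x - 64

Expanding det(x·I − A) (e.g. by cofactor expansion or by noting that A is similar to its Jordan form J, which has the same characteristic polynomial as A) gives
  χ_A(x) = x^3 - 12*x^2 + 48*x - 64
which factors as (x - 4)^3. The eigenvalues (with algebraic multiplicities) are λ = 4 with multiplicity 3.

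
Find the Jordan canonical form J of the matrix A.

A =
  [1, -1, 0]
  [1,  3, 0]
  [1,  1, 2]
J_2(2) ⊕ J_1(2)

The characteristic polynomial is
  det(x·I − A) = x^3 - 6*x^2 + 12*x - 8 = (x - 2)^3

Eigenvalues and multiplicities (the geometric multiplicity of λ is n − rank(A − λI), which equals the number of Jordan blocks for λ):
  λ = 2: algebraic multiplicity = 3, geometric multiplicity = 2

Determining the block sizes for each eigenvalue:
  λ = 2: 2 blocks summing to 3 forces exactly one block of size 2 and the rest size 1 → block sizes [2, 1]

Assembling the blocks gives a Jordan form
J =
  [2, 1, 0]
  [0, 2, 0]
  [0, 0, 2]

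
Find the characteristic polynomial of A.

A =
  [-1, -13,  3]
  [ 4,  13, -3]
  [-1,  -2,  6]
x^3 - 18*x^2 + 108*x - 216

Expanding det(x·I − A) (e.g. by cofactor expansion or by noting that A is similar to its Jordan form J, which has the same characteristic polynomial as A) gives
  χ_A(x) = x^3 - 18*x^2 + 108*x - 216
which factors as (x - 6)^3. The eigenvalues (with algebraic multiplicities) are λ = 6 with multiplicity 3.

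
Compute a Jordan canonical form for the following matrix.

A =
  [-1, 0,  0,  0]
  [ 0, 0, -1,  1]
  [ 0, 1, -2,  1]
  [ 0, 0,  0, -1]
J_2(-1) ⊕ J_1(-1) ⊕ J_1(-1)

The characteristic polynomial is
  det(x·I − A) = x^4 + 4*x^3 + 6*x^2 + 4*x + 1 = (x + 1)^4

Eigenvalues and multiplicities (the geometric multiplicity of λ is n − rank(A − λI), which equals the number of Jordan blocks for λ):
  λ = -1: algebraic multiplicity = 4, geometric multiplicity = 3

Determining the block sizes for each eigenvalue:
  λ = -1: 3 blocks summing to 4 forces exactly one block of size 2 and the rest size 1 → block sizes [2, 1, 1]

Assembling the blocks gives a Jordan form
J =
  [-1,  1,  0,  0]
  [ 0, -1,  0,  0]
  [ 0,  0, -1,  0]
  [ 0,  0,  0, -1]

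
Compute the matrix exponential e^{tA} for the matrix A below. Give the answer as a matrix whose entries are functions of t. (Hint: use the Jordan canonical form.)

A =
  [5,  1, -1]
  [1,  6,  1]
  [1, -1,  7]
e^{tA} =
  [t^2*exp(6*t)/2 - t*exp(6*t) + exp(6*t), t*exp(6*t), t^2*exp(6*t)/2 - t*exp(6*t)]
  [t*exp(6*t), exp(6*t), t*exp(6*t)]
  [-t^2*exp(6*t)/2 + t*exp(6*t), -t*exp(6*t), -t^2*exp(6*t)/2 + t*exp(6*t) + exp(6*t)]

Strategy: write A = P · J · P⁻¹ where J is a Jordan canonical form, so e^{tA} = P · e^{tJ} · P⁻¹, and e^{tJ} can be computed block-by-block.

A has Jordan form
J =
  [6, 1, 0]
  [0, 6, 1]
  [0, 0, 6]
(up to reordering of blocks).

Per-block formulas:
  For a 3×3 Jordan block J_3(6): exp(t · J_3(6)) = e^(6t)·(I + t·N + (t^2/2)·N^2), where N is the 3×3 nilpotent shift.

After assembling e^{tJ} and conjugating by P, we get:

e^{tA} =
  [t^2*exp(6*t)/2 - t*exp(6*t) + exp(6*t), t*exp(6*t), t^2*exp(6*t)/2 - t*exp(6*t)]
  [t*exp(6*t), exp(6*t), t*exp(6*t)]
  [-t^2*exp(6*t)/2 + t*exp(6*t), -t*exp(6*t), -t^2*exp(6*t)/2 + t*exp(6*t) + exp(6*t)]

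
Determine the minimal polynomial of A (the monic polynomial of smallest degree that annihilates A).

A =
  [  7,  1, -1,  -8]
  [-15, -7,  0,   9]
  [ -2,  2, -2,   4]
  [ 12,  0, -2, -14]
x^3 + 12*x^2 + 48*x + 64

The characteristic polynomial is χ_A(x) = (x + 4)^4, so the eigenvalues are known. The minimal polynomial is
  m_A(x) = Π_λ (x − λ)^{k_λ}
where k_λ is the size of the *largest* Jordan block for λ (equivalently, the smallest k with (A − λI)^k v = 0 for every generalised eigenvector v of λ).

  λ = -4: largest Jordan block has size 3, contributing (x + 4)^3

So m_A(x) = (x + 4)^3 = x^3 + 12*x^2 + 48*x + 64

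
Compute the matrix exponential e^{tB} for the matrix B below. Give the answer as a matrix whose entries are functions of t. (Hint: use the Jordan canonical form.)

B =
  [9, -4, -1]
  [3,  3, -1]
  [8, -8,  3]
e^{tB} =
  [-2*t^2*exp(5*t) + 4*t*exp(5*t) + exp(5*t), -4*t*exp(5*t), t^2*exp(5*t) - t*exp(5*t)]
  [-t^2*exp(5*t) + 3*t*exp(5*t), -2*t*exp(5*t) + exp(5*t), t^2*exp(5*t)/2 - t*exp(5*t)]
  [-4*t^2*exp(5*t) + 8*t*exp(5*t), -8*t*exp(5*t), 2*t^2*exp(5*t) - 2*t*exp(5*t) + exp(5*t)]

Strategy: write B = P · J · P⁻¹ where J is a Jordan canonical form, so e^{tB} = P · e^{tJ} · P⁻¹, and e^{tJ} can be computed block-by-block.

B has Jordan form
J =
  [5, 1, 0]
  [0, 5, 1]
  [0, 0, 5]
(up to reordering of blocks).

Per-block formulas:
  For a 3×3 Jordan block J_3(5): exp(t · J_3(5)) = e^(5t)·(I + t·N + (t^2/2)·N^2), where N is the 3×3 nilpotent shift.

After assembling e^{tJ} and conjugating by P, we get:

e^{tB} =
  [-2*t^2*exp(5*t) + 4*t*exp(5*t) + exp(5*t), -4*t*exp(5*t), t^2*exp(5*t) - t*exp(5*t)]
  [-t^2*exp(5*t) + 3*t*exp(5*t), -2*t*exp(5*t) + exp(5*t), t^2*exp(5*t)/2 - t*exp(5*t)]
  [-4*t^2*exp(5*t) + 8*t*exp(5*t), -8*t*exp(5*t), 2*t^2*exp(5*t) - 2*t*exp(5*t) + exp(5*t)]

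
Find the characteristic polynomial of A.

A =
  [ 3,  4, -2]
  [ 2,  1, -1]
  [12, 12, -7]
x^3 + 3*x^2 + 3*x + 1

Expanding det(x·I − A) (e.g. by cofactor expansion or by noting that A is similar to its Jordan form J, which has the same characteristic polynomial as A) gives
  χ_A(x) = x^3 + 3*x^2 + 3*x + 1
which factors as (x + 1)^3. The eigenvalues (with algebraic multiplicities) are λ = -1 with multiplicity 3.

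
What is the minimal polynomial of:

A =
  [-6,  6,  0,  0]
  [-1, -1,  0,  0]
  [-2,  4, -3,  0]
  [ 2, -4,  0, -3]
x^2 + 7*x + 12

The characteristic polynomial is χ_A(x) = (x + 3)^3*(x + 4), so the eigenvalues are known. The minimal polynomial is
  m_A(x) = Π_λ (x − λ)^{k_λ}
where k_λ is the size of the *largest* Jordan block for λ (equivalently, the smallest k with (A − λI)^k v = 0 for every generalised eigenvector v of λ).

  λ = -4: largest Jordan block has size 1, contributing (x + 4)
  λ = -3: largest Jordan block has size 1, contributing (x + 3)

So m_A(x) = (x + 3)*(x + 4) = x^2 + 7*x + 12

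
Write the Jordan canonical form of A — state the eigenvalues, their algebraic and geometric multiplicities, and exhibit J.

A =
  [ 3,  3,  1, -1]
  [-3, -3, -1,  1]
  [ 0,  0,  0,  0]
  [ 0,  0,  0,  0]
J_2(0) ⊕ J_1(0) ⊕ J_1(0)

The characteristic polynomial is
  det(x·I − A) = x^4

Eigenvalues and multiplicities (the geometric multiplicity of λ is n − rank(A − λI), which equals the number of Jordan blocks for λ):
  λ = 0: algebraic multiplicity = 4, geometric multiplicity = 3

Determining the block sizes for each eigenvalue:
  λ = 0: 3 blocks summing to 4 forces exactly one block of size 2 and the rest size 1 → block sizes [2, 1, 1]

Assembling the blocks gives a Jordan form
J =
  [0, 1, 0, 0]
  [0, 0, 0, 0]
  [0, 0, 0, 0]
  [0, 0, 0, 0]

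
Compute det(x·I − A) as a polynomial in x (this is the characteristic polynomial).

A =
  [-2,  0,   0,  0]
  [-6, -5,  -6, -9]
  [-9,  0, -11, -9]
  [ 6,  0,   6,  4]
x^4 + 14*x^3 + 69*x^2 + 140*x + 100

Expanding det(x·I − A) (e.g. by cofactor expansion or by noting that A is similar to its Jordan form J, which has the same characteristic polynomial as A) gives
  χ_A(x) = x^4 + 14*x^3 + 69*x^2 + 140*x + 100
which factors as (x + 2)^2*(x + 5)^2. The eigenvalues (with algebraic multiplicities) are λ = -5 with multiplicity 2, λ = -2 with multiplicity 2.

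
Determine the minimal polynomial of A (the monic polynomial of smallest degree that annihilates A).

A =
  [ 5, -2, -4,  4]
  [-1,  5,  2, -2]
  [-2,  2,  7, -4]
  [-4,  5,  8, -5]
x^3 - 9*x^2 + 27*x - 27

The characteristic polynomial is χ_A(x) = (x - 3)^4, so the eigenvalues are known. The minimal polynomial is
  m_A(x) = Π_λ (x − λ)^{k_λ}
where k_λ is the size of the *largest* Jordan block for λ (equivalently, the smallest k with (A − λI)^k v = 0 for every generalised eigenvector v of λ).

  λ = 3: largest Jordan block has size 3, contributing (x − 3)^3

So m_A(x) = (x - 3)^3 = x^3 - 9*x^2 + 27*x - 27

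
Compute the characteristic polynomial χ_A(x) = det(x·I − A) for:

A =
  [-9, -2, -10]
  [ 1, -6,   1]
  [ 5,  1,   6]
x^3 + 9*x^2 + 15*x - 25

Expanding det(x·I − A) (e.g. by cofactor expansion or by noting that A is similar to its Jordan form J, which has the same characteristic polynomial as A) gives
  χ_A(x) = x^3 + 9*x^2 + 15*x - 25
which factors as (x - 1)*(x + 5)^2. The eigenvalues (with algebraic multiplicities) are λ = -5 with multiplicity 2, λ = 1 with multiplicity 1.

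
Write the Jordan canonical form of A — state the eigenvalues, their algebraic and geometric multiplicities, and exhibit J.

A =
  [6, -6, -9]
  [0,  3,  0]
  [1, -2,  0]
J_2(3) ⊕ J_1(3)

The characteristic polynomial is
  det(x·I − A) = x^3 - 9*x^2 + 27*x - 27 = (x - 3)^3

Eigenvalues and multiplicities (the geometric multiplicity of λ is n − rank(A − λI), which equals the number of Jordan blocks for λ):
  λ = 3: algebraic multiplicity = 3, geometric multiplicity = 2

Determining the block sizes for each eigenvalue:
  λ = 3: 2 blocks summing to 3 forces exactly one block of size 2 and the rest size 1 → block sizes [2, 1]

Assembling the blocks gives a Jordan form
J =
  [3, 1, 0]
  [0, 3, 0]
  [0, 0, 3]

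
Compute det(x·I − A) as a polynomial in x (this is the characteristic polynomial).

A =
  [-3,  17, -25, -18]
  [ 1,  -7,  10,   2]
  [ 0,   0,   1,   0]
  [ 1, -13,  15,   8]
x^4 + x^3 - 34*x^2 - 64*x + 96

Expanding det(x·I − A) (e.g. by cofactor expansion or by noting that A is similar to its Jordan form J, which has the same characteristic polynomial as A) gives
  χ_A(x) = x^4 + x^3 - 34*x^2 - 64*x + 96
which factors as (x - 6)*(x - 1)*(x + 4)^2. The eigenvalues (with algebraic multiplicities) are λ = -4 with multiplicity 2, λ = 1 with multiplicity 1, λ = 6 with multiplicity 1.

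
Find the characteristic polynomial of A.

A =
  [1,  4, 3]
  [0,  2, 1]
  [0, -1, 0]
x^3 - 3*x^2 + 3*x - 1

Expanding det(x·I − A) (e.g. by cofactor expansion or by noting that A is similar to its Jordan form J, which has the same characteristic polynomial as A) gives
  χ_A(x) = x^3 - 3*x^2 + 3*x - 1
which factors as (x - 1)^3. The eigenvalues (with algebraic multiplicities) are λ = 1 with multiplicity 3.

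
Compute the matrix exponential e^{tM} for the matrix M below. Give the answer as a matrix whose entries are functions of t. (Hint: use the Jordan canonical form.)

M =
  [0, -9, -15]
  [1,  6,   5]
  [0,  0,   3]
e^{tM} =
  [-3*t*exp(3*t) + exp(3*t), -9*t*exp(3*t), -15*t*exp(3*t)]
  [t*exp(3*t), 3*t*exp(3*t) + exp(3*t), 5*t*exp(3*t)]
  [0, 0, exp(3*t)]

Strategy: write M = P · J · P⁻¹ where J is a Jordan canonical form, so e^{tM} = P · e^{tJ} · P⁻¹, and e^{tJ} can be computed block-by-block.

M has Jordan form
J =
  [3, 1, 0]
  [0, 3, 0]
  [0, 0, 3]
(up to reordering of blocks).

Per-block formulas:
  For a 1×1 block at λ = 3: exp(t · [3]) = [e^(3t)].
  For a 2×2 Jordan block J_2(3): exp(t · J_2(3)) = e^(3t)·(I + t·N), where N is the 2×2 nilpotent shift.

After assembling e^{tJ} and conjugating by P, we get:

e^{tM} =
  [-3*t*exp(3*t) + exp(3*t), -9*t*exp(3*t), -15*t*exp(3*t)]
  [t*exp(3*t), 3*t*exp(3*t) + exp(3*t), 5*t*exp(3*t)]
  [0, 0, exp(3*t)]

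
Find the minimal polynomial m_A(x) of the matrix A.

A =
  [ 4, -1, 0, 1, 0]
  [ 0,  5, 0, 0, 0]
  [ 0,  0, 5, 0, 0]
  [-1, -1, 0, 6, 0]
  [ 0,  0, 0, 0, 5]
x^2 - 10*x + 25

The characteristic polynomial is χ_A(x) = (x - 5)^5, so the eigenvalues are known. The minimal polynomial is
  m_A(x) = Π_λ (x − λ)^{k_λ}
where k_λ is the size of the *largest* Jordan block for λ (equivalently, the smallest k with (A − λI)^k v = 0 for every generalised eigenvector v of λ).

  λ = 5: largest Jordan block has size 2, contributing (x − 5)^2

So m_A(x) = (x - 5)^2 = x^2 - 10*x + 25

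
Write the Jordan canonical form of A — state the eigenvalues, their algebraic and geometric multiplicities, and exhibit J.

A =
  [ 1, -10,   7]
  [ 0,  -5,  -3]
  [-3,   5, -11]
J_3(-5)

The characteristic polynomial is
  det(x·I − A) = x^3 + 15*x^2 + 75*x + 125 = (x + 5)^3

Eigenvalues and multiplicities (the geometric multiplicity of λ is n − rank(A − λI), which equals the number of Jordan blocks for λ):
  λ = -5: algebraic multiplicity = 3, geometric multiplicity = 1

Determining the block sizes for each eigenvalue:
  λ = -5: one block (gm = 1), so the single block has size am = 3 → block sizes [3]

Assembling the blocks gives a Jordan form
J =
  [-5,  1,  0]
  [ 0, -5,  1]
  [ 0,  0, -5]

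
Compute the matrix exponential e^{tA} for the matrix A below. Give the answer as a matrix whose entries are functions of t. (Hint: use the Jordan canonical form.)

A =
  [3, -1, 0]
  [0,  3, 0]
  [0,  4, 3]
e^{tA} =
  [exp(3*t), -t*exp(3*t), 0]
  [0, exp(3*t), 0]
  [0, 4*t*exp(3*t), exp(3*t)]

Strategy: write A = P · J · P⁻¹ where J is a Jordan canonical form, so e^{tA} = P · e^{tJ} · P⁻¹, and e^{tJ} can be computed block-by-block.

A has Jordan form
J =
  [3, 1, 0]
  [0, 3, 0]
  [0, 0, 3]
(up to reordering of blocks).

Per-block formulas:
  For a 1×1 block at λ = 3: exp(t · [3]) = [e^(3t)].
  For a 2×2 Jordan block J_2(3): exp(t · J_2(3)) = e^(3t)·(I + t·N), where N is the 2×2 nilpotent shift.

After assembling e^{tJ} and conjugating by P, we get:

e^{tA} =
  [exp(3*t), -t*exp(3*t), 0]
  [0, exp(3*t), 0]
  [0, 4*t*exp(3*t), exp(3*t)]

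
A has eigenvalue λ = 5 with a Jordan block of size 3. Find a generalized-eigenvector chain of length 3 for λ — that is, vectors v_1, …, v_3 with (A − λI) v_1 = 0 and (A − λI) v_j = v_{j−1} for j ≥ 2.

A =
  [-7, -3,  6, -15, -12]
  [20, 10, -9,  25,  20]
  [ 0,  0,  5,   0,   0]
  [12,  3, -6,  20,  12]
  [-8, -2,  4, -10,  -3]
A Jordan chain for λ = 5 of length 3:
v_1 = (-3, 5, 0, 3, -2)ᵀ
v_2 = (6, -9, 0, -6, 4)ᵀ
v_3 = (0, 0, 1, 0, 0)ᵀ

Let N = A − (5)·I. We want v_3 with N^3 v_3 = 0 but N^2 v_3 ≠ 0; then v_{j-1} := N · v_j for j = 3, …, 2.

Pick v_3 = (0, 0, 1, 0, 0)ᵀ.
Then v_2 = N · v_3 = (6, -9, 0, -6, 4)ᵀ.
Then v_1 = N · v_2 = (-3, 5, 0, 3, -2)ᵀ.

Sanity check: (A − (5)·I) v_1 = (0, 0, 0, 0, 0)ᵀ = 0. ✓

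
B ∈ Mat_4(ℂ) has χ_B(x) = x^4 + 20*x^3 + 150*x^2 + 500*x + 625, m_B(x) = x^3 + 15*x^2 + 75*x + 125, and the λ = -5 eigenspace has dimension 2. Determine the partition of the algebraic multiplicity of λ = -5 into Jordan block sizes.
Block sizes for λ = -5: [3, 1]

Step 1 — from the characteristic polynomial, algebraic multiplicity of λ = -5 is 4. From dim ker(B − (-5)·I) = 2, there are exactly 2 Jordan blocks for λ = -5.
Step 2 — from the minimal polynomial, the factor (x + 5)^3 tells us the largest block for λ = -5 has size 3.
Step 3 — with total size 4, 2 blocks, and largest block 3, the block sizes (in nonincreasing order) are [3, 1].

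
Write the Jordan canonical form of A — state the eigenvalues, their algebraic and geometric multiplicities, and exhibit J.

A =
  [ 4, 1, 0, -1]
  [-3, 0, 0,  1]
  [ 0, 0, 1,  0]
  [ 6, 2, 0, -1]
J_2(1) ⊕ J_1(1) ⊕ J_1(1)

The characteristic polynomial is
  det(x·I − A) = x^4 - 4*x^3 + 6*x^2 - 4*x + 1 = (x - 1)^4

Eigenvalues and multiplicities (the geometric multiplicity of λ is n − rank(A − λI), which equals the number of Jordan blocks for λ):
  λ = 1: algebraic multiplicity = 4, geometric multiplicity = 3

Determining the block sizes for each eigenvalue:
  λ = 1: 3 blocks summing to 4 forces exactly one block of size 2 and the rest size 1 → block sizes [2, 1, 1]

Assembling the blocks gives a Jordan form
J =
  [1, 1, 0, 0]
  [0, 1, 0, 0]
  [0, 0, 1, 0]
  [0, 0, 0, 1]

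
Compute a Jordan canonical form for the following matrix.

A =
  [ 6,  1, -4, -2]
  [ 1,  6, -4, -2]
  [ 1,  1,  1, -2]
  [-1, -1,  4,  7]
J_2(5) ⊕ J_1(5) ⊕ J_1(5)

The characteristic polynomial is
  det(x·I − A) = x^4 - 20*x^3 + 150*x^2 - 500*x + 625 = (x - 5)^4

Eigenvalues and multiplicities (the geometric multiplicity of λ is n − rank(A − λI), which equals the number of Jordan blocks for λ):
  λ = 5: algebraic multiplicity = 4, geometric multiplicity = 3

Determining the block sizes for each eigenvalue:
  λ = 5: 3 blocks summing to 4 forces exactly one block of size 2 and the rest size 1 → block sizes [2, 1, 1]

Assembling the blocks gives a Jordan form
J =
  [5, 1, 0, 0]
  [0, 5, 0, 0]
  [0, 0, 5, 0]
  [0, 0, 0, 5]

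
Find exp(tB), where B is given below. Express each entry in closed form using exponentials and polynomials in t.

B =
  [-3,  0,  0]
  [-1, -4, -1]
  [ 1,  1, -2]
e^{tB} =
  [exp(-3*t), 0, 0]
  [-t*exp(-3*t), -t*exp(-3*t) + exp(-3*t), -t*exp(-3*t)]
  [t*exp(-3*t), t*exp(-3*t), t*exp(-3*t) + exp(-3*t)]

Strategy: write B = P · J · P⁻¹ where J is a Jordan canonical form, so e^{tB} = P · e^{tJ} · P⁻¹, and e^{tJ} can be computed block-by-block.

B has Jordan form
J =
  [-3,  1,  0]
  [ 0, -3,  0]
  [ 0,  0, -3]
(up to reordering of blocks).

Per-block formulas:
  For a 2×2 Jordan block J_2(-3): exp(t · J_2(-3)) = e^(-3t)·(I + t·N), where N is the 2×2 nilpotent shift.
  For a 1×1 block at λ = -3: exp(t · [-3]) = [e^(-3t)].

After assembling e^{tJ} and conjugating by P, we get:

e^{tB} =
  [exp(-3*t), 0, 0]
  [-t*exp(-3*t), -t*exp(-3*t) + exp(-3*t), -t*exp(-3*t)]
  [t*exp(-3*t), t*exp(-3*t), t*exp(-3*t) + exp(-3*t)]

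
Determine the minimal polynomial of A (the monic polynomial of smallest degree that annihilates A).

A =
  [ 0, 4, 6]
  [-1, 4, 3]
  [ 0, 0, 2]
x^2 - 4*x + 4

The characteristic polynomial is χ_A(x) = (x - 2)^3, so the eigenvalues are known. The minimal polynomial is
  m_A(x) = Π_λ (x − λ)^{k_λ}
where k_λ is the size of the *largest* Jordan block for λ (equivalently, the smallest k with (A − λI)^k v = 0 for every generalised eigenvector v of λ).

  λ = 2: largest Jordan block has size 2, contributing (x − 2)^2

So m_A(x) = (x - 2)^2 = x^2 - 4*x + 4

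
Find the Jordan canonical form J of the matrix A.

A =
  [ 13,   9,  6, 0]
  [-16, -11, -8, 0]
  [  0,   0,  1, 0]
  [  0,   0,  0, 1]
J_2(1) ⊕ J_1(1) ⊕ J_1(1)

The characteristic polynomial is
  det(x·I − A) = x^4 - 4*x^3 + 6*x^2 - 4*x + 1 = (x - 1)^4

Eigenvalues and multiplicities (the geometric multiplicity of λ is n − rank(A − λI), which equals the number of Jordan blocks for λ):
  λ = 1: algebraic multiplicity = 4, geometric multiplicity = 3

Determining the block sizes for each eigenvalue:
  λ = 1: 3 blocks summing to 4 forces exactly one block of size 2 and the rest size 1 → block sizes [2, 1, 1]

Assembling the blocks gives a Jordan form
J =
  [1, 1, 0, 0]
  [0, 1, 0, 0]
  [0, 0, 1, 0]
  [0, 0, 0, 1]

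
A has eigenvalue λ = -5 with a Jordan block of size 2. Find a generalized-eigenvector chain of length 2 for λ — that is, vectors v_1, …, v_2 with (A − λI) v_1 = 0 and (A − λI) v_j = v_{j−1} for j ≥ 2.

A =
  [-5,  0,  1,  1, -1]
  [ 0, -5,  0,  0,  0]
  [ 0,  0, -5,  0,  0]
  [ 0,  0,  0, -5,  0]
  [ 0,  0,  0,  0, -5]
A Jordan chain for λ = -5 of length 2:
v_1 = (1, 0, 0, 0, 0)ᵀ
v_2 = (0, 0, 1, 0, 0)ᵀ

Let N = A − (-5)·I. We want v_2 with N^2 v_2 = 0 but N^1 v_2 ≠ 0; then v_{j-1} := N · v_j for j = 2, …, 2.

Pick v_2 = (0, 0, 1, 0, 0)ᵀ.
Then v_1 = N · v_2 = (1, 0, 0, 0, 0)ᵀ.

Sanity check: (A − (-5)·I) v_1 = (0, 0, 0, 0, 0)ᵀ = 0. ✓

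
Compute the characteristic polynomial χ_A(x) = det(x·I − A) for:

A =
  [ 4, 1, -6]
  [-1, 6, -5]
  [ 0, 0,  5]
x^3 - 15*x^2 + 75*x - 125

Expanding det(x·I − A) (e.g. by cofactor expansion or by noting that A is similar to its Jordan form J, which has the same characteristic polynomial as A) gives
  χ_A(x) = x^3 - 15*x^2 + 75*x - 125
which factors as (x - 5)^3. The eigenvalues (with algebraic multiplicities) are λ = 5 with multiplicity 3.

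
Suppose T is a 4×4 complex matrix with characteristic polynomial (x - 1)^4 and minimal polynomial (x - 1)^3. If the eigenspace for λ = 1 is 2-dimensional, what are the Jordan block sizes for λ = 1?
Block sizes for λ = 1: [3, 1]

Step 1 — from the characteristic polynomial, algebraic multiplicity of λ = 1 is 4. From dim ker(T − (1)·I) = 2, there are exactly 2 Jordan blocks for λ = 1.
Step 2 — from the minimal polynomial, the factor (x − 1)^3 tells us the largest block for λ = 1 has size 3.
Step 3 — with total size 4, 2 blocks, and largest block 3, the block sizes (in nonincreasing order) are [3, 1].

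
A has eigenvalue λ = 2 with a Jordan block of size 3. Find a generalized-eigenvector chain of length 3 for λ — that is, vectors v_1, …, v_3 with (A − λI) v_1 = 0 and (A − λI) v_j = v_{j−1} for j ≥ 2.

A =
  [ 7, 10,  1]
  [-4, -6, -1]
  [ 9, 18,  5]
A Jordan chain for λ = 2 of length 3:
v_1 = (-6, 3, 0)ᵀ
v_2 = (5, -4, 9)ᵀ
v_3 = (1, 0, 0)ᵀ

Let N = A − (2)·I. We want v_3 with N^3 v_3 = 0 but N^2 v_3 ≠ 0; then v_{j-1} := N · v_j for j = 3, …, 2.

Pick v_3 = (1, 0, 0)ᵀ.
Then v_2 = N · v_3 = (5, -4, 9)ᵀ.
Then v_1 = N · v_2 = (-6, 3, 0)ᵀ.

Sanity check: (A − (2)·I) v_1 = (0, 0, 0)ᵀ = 0. ✓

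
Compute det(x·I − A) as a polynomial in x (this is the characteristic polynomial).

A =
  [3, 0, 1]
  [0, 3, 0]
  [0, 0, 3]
x^3 - 9*x^2 + 27*x - 27

Expanding det(x·I − A) (e.g. by cofactor expansion or by noting that A is similar to its Jordan form J, which has the same characteristic polynomial as A) gives
  χ_A(x) = x^3 - 9*x^2 + 27*x - 27
which factors as (x - 3)^3. The eigenvalues (with algebraic multiplicities) are λ = 3 with multiplicity 3.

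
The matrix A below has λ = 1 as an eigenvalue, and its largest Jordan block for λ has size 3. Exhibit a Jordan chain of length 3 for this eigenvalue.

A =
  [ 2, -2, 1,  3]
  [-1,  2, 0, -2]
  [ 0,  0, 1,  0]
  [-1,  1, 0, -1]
A Jordan chain for λ = 1 of length 3:
v_1 = (-1, 1, 0, 1)ᵀ
v_2 = (-2, 1, 0, 1)ᵀ
v_3 = (0, 1, 0, 0)ᵀ

Let N = A − (1)·I. We want v_3 with N^3 v_3 = 0 but N^2 v_3 ≠ 0; then v_{j-1} := N · v_j for j = 3, …, 2.

Pick v_3 = (0, 1, 0, 0)ᵀ.
Then v_2 = N · v_3 = (-2, 1, 0, 1)ᵀ.
Then v_1 = N · v_2 = (-1, 1, 0, 1)ᵀ.

Sanity check: (A − (1)·I) v_1 = (0, 0, 0, 0)ᵀ = 0. ✓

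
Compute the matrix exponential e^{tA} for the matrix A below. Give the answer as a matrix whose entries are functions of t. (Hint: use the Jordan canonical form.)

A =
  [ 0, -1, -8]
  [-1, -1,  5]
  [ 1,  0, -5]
e^{tA} =
  [-3*t^2*exp(-2*t)/2 + 2*t*exp(-2*t) + exp(-2*t), -3*t^2*exp(-2*t)/2 - t*exp(-2*t), 3*t^2*exp(-2*t)/2 - 8*t*exp(-2*t)]
  [t^2*exp(-2*t) - t*exp(-2*t), t^2*exp(-2*t) + t*exp(-2*t) + exp(-2*t), -t^2*exp(-2*t) + 5*t*exp(-2*t)]
  [-t^2*exp(-2*t)/2 + t*exp(-2*t), -t^2*exp(-2*t)/2, t^2*exp(-2*t)/2 - 3*t*exp(-2*t) + exp(-2*t)]

Strategy: write A = P · J · P⁻¹ where J is a Jordan canonical form, so e^{tA} = P · e^{tJ} · P⁻¹, and e^{tJ} can be computed block-by-block.

A has Jordan form
J =
  [-2,  1,  0]
  [ 0, -2,  1]
  [ 0,  0, -2]
(up to reordering of blocks).

Per-block formulas:
  For a 3×3 Jordan block J_3(-2): exp(t · J_3(-2)) = e^(-2t)·(I + t·N + (t^2/2)·N^2), where N is the 3×3 nilpotent shift.

After assembling e^{tJ} and conjugating by P, we get:

e^{tA} =
  [-3*t^2*exp(-2*t)/2 + 2*t*exp(-2*t) + exp(-2*t), -3*t^2*exp(-2*t)/2 - t*exp(-2*t), 3*t^2*exp(-2*t)/2 - 8*t*exp(-2*t)]
  [t^2*exp(-2*t) - t*exp(-2*t), t^2*exp(-2*t) + t*exp(-2*t) + exp(-2*t), -t^2*exp(-2*t) + 5*t*exp(-2*t)]
  [-t^2*exp(-2*t)/2 + t*exp(-2*t), -t^2*exp(-2*t)/2, t^2*exp(-2*t)/2 - 3*t*exp(-2*t) + exp(-2*t)]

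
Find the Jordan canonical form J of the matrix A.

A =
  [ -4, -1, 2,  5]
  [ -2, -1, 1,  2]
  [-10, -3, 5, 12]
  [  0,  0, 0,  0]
J_3(0) ⊕ J_1(0)

The characteristic polynomial is
  det(x·I − A) = x^4

Eigenvalues and multiplicities (the geometric multiplicity of λ is n − rank(A − λI), which equals the number of Jordan blocks for λ):
  λ = 0: algebraic multiplicity = 4, geometric multiplicity = 2

Determining the block sizes for each eigenvalue:
  λ = 0: with am = 4 and gm = 2, the partition is not yet determined (e.g. several partitions of 4 into 2 parts exist). Let N = A − (0)·I. Computing rank(N^1) = 2, rank(N^2) = 1, rank(N^3) = 0; the number of blocks of size ≥ j is rank(N^{j−1}) − rank(N^j), giving [2, 1, 1]. So we have 1 block(s) of size 3, 1 block(s) of size 1 → block sizes [3, 1]

Assembling the blocks gives a Jordan form
J =
  [0, 1, 0, 0]
  [0, 0, 1, 0]
  [0, 0, 0, 0]
  [0, 0, 0, 0]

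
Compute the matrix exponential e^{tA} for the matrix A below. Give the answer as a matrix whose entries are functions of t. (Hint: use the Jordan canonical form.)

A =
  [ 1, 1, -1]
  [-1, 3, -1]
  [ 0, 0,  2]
e^{tA} =
  [-t*exp(2*t) + exp(2*t), t*exp(2*t), -t*exp(2*t)]
  [-t*exp(2*t), t*exp(2*t) + exp(2*t), -t*exp(2*t)]
  [0, 0, exp(2*t)]

Strategy: write A = P · J · P⁻¹ where J is a Jordan canonical form, so e^{tA} = P · e^{tJ} · P⁻¹, and e^{tJ} can be computed block-by-block.

A has Jordan form
J =
  [2, 1, 0]
  [0, 2, 0]
  [0, 0, 2]
(up to reordering of blocks).

Per-block formulas:
  For a 2×2 Jordan block J_2(2): exp(t · J_2(2)) = e^(2t)·(I + t·N), where N is the 2×2 nilpotent shift.
  For a 1×1 block at λ = 2: exp(t · [2]) = [e^(2t)].

After assembling e^{tJ} and conjugating by P, we get:

e^{tA} =
  [-t*exp(2*t) + exp(2*t), t*exp(2*t), -t*exp(2*t)]
  [-t*exp(2*t), t*exp(2*t) + exp(2*t), -t*exp(2*t)]
  [0, 0, exp(2*t)]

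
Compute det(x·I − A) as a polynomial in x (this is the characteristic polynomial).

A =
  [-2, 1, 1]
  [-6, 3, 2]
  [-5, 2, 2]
x^3 - 3*x^2 + 3*x - 1

Expanding det(x·I − A) (e.g. by cofactor expansion or by noting that A is similar to its Jordan form J, which has the same characteristic polynomial as A) gives
  χ_A(x) = x^3 - 3*x^2 + 3*x - 1
which factors as (x - 1)^3. The eigenvalues (with algebraic multiplicities) are λ = 1 with multiplicity 3.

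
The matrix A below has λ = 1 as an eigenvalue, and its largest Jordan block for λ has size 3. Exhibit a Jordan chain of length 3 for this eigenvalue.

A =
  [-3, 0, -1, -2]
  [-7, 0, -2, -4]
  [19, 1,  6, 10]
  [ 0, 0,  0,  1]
A Jordan chain for λ = 1 of length 3:
v_1 = (-3, -3, 12, 0)ᵀ
v_2 = (-4, -7, 19, 0)ᵀ
v_3 = (1, 0, 0, 0)ᵀ

Let N = A − (1)·I. We want v_3 with N^3 v_3 = 0 but N^2 v_3 ≠ 0; then v_{j-1} := N · v_j for j = 3, …, 2.

Pick v_3 = (1, 0, 0, 0)ᵀ.
Then v_2 = N · v_3 = (-4, -7, 19, 0)ᵀ.
Then v_1 = N · v_2 = (-3, -3, 12, 0)ᵀ.

Sanity check: (A − (1)·I) v_1 = (0, 0, 0, 0)ᵀ = 0. ✓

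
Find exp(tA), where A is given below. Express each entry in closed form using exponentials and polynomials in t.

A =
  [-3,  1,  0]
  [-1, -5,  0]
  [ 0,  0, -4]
e^{tA} =
  [t*exp(-4*t) + exp(-4*t), t*exp(-4*t), 0]
  [-t*exp(-4*t), -t*exp(-4*t) + exp(-4*t), 0]
  [0, 0, exp(-4*t)]

Strategy: write A = P · J · P⁻¹ where J is a Jordan canonical form, so e^{tA} = P · e^{tJ} · P⁻¹, and e^{tJ} can be computed block-by-block.

A has Jordan form
J =
  [-4,  1,  0]
  [ 0, -4,  0]
  [ 0,  0, -4]
(up to reordering of blocks).

Per-block formulas:
  For a 2×2 Jordan block J_2(-4): exp(t · J_2(-4)) = e^(-4t)·(I + t·N), where N is the 2×2 nilpotent shift.
  For a 1×1 block at λ = -4: exp(t · [-4]) = [e^(-4t)].

After assembling e^{tJ} and conjugating by P, we get:

e^{tA} =
  [t*exp(-4*t) + exp(-4*t), t*exp(-4*t), 0]
  [-t*exp(-4*t), -t*exp(-4*t) + exp(-4*t), 0]
  [0, 0, exp(-4*t)]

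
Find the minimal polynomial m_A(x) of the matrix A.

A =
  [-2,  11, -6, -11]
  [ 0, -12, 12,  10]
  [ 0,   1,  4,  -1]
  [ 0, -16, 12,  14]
x^3 - 6*x^2 + 32

The characteristic polynomial is χ_A(x) = (x - 4)^2*(x + 2)^2, so the eigenvalues are known. The minimal polynomial is
  m_A(x) = Π_λ (x − λ)^{k_λ}
where k_λ is the size of the *largest* Jordan block for λ (equivalently, the smallest k with (A − λI)^k v = 0 for every generalised eigenvector v of λ).

  λ = -2: largest Jordan block has size 1, contributing (x + 2)
  λ = 4: largest Jordan block has size 2, contributing (x − 4)^2

So m_A(x) = (x - 4)^2*(x + 2) = x^3 - 6*x^2 + 32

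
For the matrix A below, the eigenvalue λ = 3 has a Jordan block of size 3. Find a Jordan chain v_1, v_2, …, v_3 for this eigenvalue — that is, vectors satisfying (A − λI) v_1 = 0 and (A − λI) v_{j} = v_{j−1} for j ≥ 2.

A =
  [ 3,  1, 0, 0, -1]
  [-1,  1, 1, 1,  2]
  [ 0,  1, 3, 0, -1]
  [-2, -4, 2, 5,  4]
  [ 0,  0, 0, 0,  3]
A Jordan chain for λ = 3 of length 3:
v_1 = (-1, 0, -1, 0, 0)ᵀ
v_2 = (0, -1, 0, -2, 0)ᵀ
v_3 = (1, 0, 0, 0, 0)ᵀ

Let N = A − (3)·I. We want v_3 with N^3 v_3 = 0 but N^2 v_3 ≠ 0; then v_{j-1} := N · v_j for j = 3, …, 2.

Pick v_3 = (1, 0, 0, 0, 0)ᵀ.
Then v_2 = N · v_3 = (0, -1, 0, -2, 0)ᵀ.
Then v_1 = N · v_2 = (-1, 0, -1, 0, 0)ᵀ.

Sanity check: (A − (3)·I) v_1 = (0, 0, 0, 0, 0)ᵀ = 0. ✓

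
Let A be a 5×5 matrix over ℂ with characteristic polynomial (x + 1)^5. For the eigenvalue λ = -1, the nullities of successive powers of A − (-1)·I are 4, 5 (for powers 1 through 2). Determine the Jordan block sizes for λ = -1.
Block sizes for λ = -1: [2, 1, 1, 1]

From the dimensions of kernels of powers, the number of Jordan blocks of size at least j is d_j − d_{j−1} where d_j = dim ker(N^j) (with d_0 = 0). Computing the differences gives [4, 1].
The number of blocks of size exactly k is (#blocks of size ≥ k) − (#blocks of size ≥ k + 1), so the partition is: 3 block(s) of size 1, 1 block(s) of size 2.
In nonincreasing order the block sizes are [2, 1, 1, 1].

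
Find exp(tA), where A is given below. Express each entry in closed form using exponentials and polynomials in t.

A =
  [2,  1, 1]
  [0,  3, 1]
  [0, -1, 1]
e^{tA} =
  [exp(2*t), t*exp(2*t), t*exp(2*t)]
  [0, t*exp(2*t) + exp(2*t), t*exp(2*t)]
  [0, -t*exp(2*t), -t*exp(2*t) + exp(2*t)]

Strategy: write A = P · J · P⁻¹ where J is a Jordan canonical form, so e^{tA} = P · e^{tJ} · P⁻¹, and e^{tJ} can be computed block-by-block.

A has Jordan form
J =
  [2, 1, 0]
  [0, 2, 0]
  [0, 0, 2]
(up to reordering of blocks).

Per-block formulas:
  For a 1×1 block at λ = 2: exp(t · [2]) = [e^(2t)].
  For a 2×2 Jordan block J_2(2): exp(t · J_2(2)) = e^(2t)·(I + t·N), where N is the 2×2 nilpotent shift.

After assembling e^{tJ} and conjugating by P, we get:

e^{tA} =
  [exp(2*t), t*exp(2*t), t*exp(2*t)]
  [0, t*exp(2*t) + exp(2*t), t*exp(2*t)]
  [0, -t*exp(2*t), -t*exp(2*t) + exp(2*t)]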